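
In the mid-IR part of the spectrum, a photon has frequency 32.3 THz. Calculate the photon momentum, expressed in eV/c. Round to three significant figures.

0.134 eV/c

First convert: f = 32.3 THz = 3.23e13 Hz.
For a photon p = hf/c, so p = 7.139e-29 kg·m/s.
Converting to eV/c: p = 0.1336 eV/c ≈ 0.134 eV/c.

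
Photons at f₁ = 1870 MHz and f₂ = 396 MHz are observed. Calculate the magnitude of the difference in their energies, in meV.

Using E = hf: E₁ = 1.239 × 10^-24 J, E₂ = 2.624 × 10^-25 J.
|ΔE| = |1.239 × 10^-24 − 2.624 × 10^-25| = 9.77 × 10^-25 J = 6.10 × 10^-3 meV.

6.10 × 10^-3 meV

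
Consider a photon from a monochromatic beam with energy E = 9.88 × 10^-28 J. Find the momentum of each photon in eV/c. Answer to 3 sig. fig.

Take c = 2.99792458 × 10^8 m/s, 1 eV = 1.602176634 × 10^-19 J.
Since p = E/c for a photon, p = 3.296 × 10^-36 kg·m/s.
Converting to eV/c: p = 6.167 × 10^-9 eV/c ≈ 6.17 × 10^-9 eV/c.

6.17 × 10^-9 eV/c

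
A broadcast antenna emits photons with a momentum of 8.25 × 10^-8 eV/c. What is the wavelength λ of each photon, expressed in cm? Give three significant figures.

1500 cm

Convert to SI: p = 8.25 × 10^-8 eV/c = 4.4090 × 10^-35 kg·m/s.
Since λ = h/p for a photon, λ = 15.03 m.
Converting to cm: λ = 1503 cm ≈ 1500 cm.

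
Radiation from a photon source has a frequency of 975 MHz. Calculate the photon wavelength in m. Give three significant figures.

(c = 2.99792458 × 10^8 m/s.)
First convert: f = 975 MHz = 9.75 × 10^8 Hz.
Apply λ = c/f: λ = 0.3075 m.
So λ ≈ 0.307 m.

0.307 m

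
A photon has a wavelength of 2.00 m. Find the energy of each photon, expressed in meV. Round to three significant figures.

6.20e-4 meV

Use h = 6.62607015e-34 J·s, c = 2.99792458e8 m/s, 1 eV = 1.602176634e-19 J.
Since E = hc/λ for a photon, E = 9.932e-26 J.
Converting to meV: E = 6.199e-4 meV ≈ 6.20e-4 meV.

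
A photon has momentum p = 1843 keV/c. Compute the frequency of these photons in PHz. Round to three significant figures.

4.46·10^5 PHz

In SI units: p = 1843 keV/c = 9.8495·10^-22 kg·m/s.
For a photon f = pc/h, so f = 4.456·10^20 Hz.
Converting to PHz: f = 445600 PHz ≈ 4.46·10^5 PHz.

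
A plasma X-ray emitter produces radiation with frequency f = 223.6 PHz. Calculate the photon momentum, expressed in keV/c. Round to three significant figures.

Convert to SI: f = 223.6 PHz = 2.236e17 Hz.
For a photon p = hf/c, so p = 4.942e-25 kg·m/s.
Converting to keV/c: p = 0.9247 keV/c ≈ 0.925 keV/c.

0.925 keV/c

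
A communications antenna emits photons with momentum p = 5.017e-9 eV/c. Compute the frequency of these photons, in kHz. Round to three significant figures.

1210 kHz

First convert: p = 5.017e-9 eV/c = 2.6812e-36 kg·m/s.
The photon relation is f = pc/h, giving f = 1.213e6 Hz.
Converting to kHz: f = 1213 kHz ≈ 1210 kHz.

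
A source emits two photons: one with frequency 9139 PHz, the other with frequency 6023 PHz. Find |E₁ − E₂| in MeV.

0.0129 MeV

Using E = hf: E₁ = 6.0556 × 10^-15 J, E₂ = 3.9909 × 10^-15 J.
|ΔE| = |6.0556 × 10^-15 − 3.9909 × 10^-15| = 2.06 × 10^-15 J = 0.0129 MeV.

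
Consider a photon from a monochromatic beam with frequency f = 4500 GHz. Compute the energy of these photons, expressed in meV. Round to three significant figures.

18.6 meV

Use h = 6.62607015·10^-34 J·s, 1 eV = 1.602176634·10^-19 J.
Convert to SI: f = 4500 GHz = 4.5·10^12 Hz.
Since E = hf for a photon, E = 2.982·10^-21 J.
Converting to meV: E = 18.61 meV ≈ 18.6 meV.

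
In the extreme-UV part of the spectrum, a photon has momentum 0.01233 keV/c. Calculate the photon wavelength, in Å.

Use h = 6.62607015·10^-34 J·s, c = 2.99792458·10^8 m/s, 1 eV = 1.602176634·10^-19 J.
First convert: p = 0.01233 keV/c = 6.5895·10^-27 kg·m/s.
Apply λ = h/p: λ = 1.006·10^-7 m.
Converting to Å: λ = 1006 Å ≈ 1010 Å.

1010 Å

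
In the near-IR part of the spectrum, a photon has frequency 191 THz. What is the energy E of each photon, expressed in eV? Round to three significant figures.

(h = 6.62607015 × 10^-34 J·s, 1 eV = 1.602176634 × 10^-19 J.)
In SI units: f = 191 THz = 1.91 × 10^14 Hz.
Apply E = hf: E = 1.266 × 10^-19 J.
Converting to eV: E = 0.7899 eV ≈ 0.790 eV.

0.790 eV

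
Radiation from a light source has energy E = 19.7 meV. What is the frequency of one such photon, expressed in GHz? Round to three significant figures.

Convert to SI: E = 19.7 meV = 3.1563e-21 J.
For a photon f = E/h, so f = 4.763e12 Hz.
Converting to GHz: f = 4763 GHz ≈ 4760 GHz.

4760 GHz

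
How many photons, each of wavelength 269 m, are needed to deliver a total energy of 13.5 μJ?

Per-photon energy: E = 7.385e-28 J (from wavelength = 269 m).
N = E_total / E_photon = 1.35e-5 J / 7.385e-28 J = 1.83e22.

1.83e22 photons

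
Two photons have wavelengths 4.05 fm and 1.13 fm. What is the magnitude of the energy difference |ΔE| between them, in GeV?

0.791 GeV

Using E = hc/λ: E₁ = 4.905 × 10^-11 J, E₂ = 1.758 × 10^-10 J.
|ΔE| = |4.905 × 10^-11 − 1.758 × 10^-10| = 1.27 × 10^-10 J = 0.791 GeV.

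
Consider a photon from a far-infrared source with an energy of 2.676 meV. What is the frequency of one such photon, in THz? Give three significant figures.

(h = 6.62607015·10^-34 J·s, 1 eV = 1.602176634·10^-19 J.)
In SI units: E = 2.676 meV = 4.2874·10^-22 J.
For a photon f = E/h, so f = 6.471·10^11 Hz.
Converting to THz: f = 0.6471 THz ≈ 0.647 THz.

0.647 THz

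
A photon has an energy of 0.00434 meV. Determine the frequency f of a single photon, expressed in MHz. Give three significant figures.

1050 MHz

(h = 6.62607015e-34 J·s, 1 eV = 1.602176634e-19 J.)
In SI units: E = 0.00434 meV = 6.9534e-25 J.
Since f = E/h for a photon, f = 1.049e9 Hz.
Converting to MHz: f = 1049 MHz ≈ 1050 MHz.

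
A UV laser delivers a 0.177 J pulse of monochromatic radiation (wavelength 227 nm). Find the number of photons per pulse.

2.02 × 10^17 photons

Per-photon energy: E = 8.751 × 10^-19 J (from wavelength = 227 nm).
N = E_total / E_photon = 0.177 J / 8.751 × 10^-19 J = 2.02 × 10^17.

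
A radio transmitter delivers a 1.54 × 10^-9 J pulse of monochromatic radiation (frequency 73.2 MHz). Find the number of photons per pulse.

3.18 × 10^16 photons

Per-photon energy: E = 4.850 × 10^-26 J (from frequency = 73.2 MHz).
N = E_total / E_photon = 1.54 × 10^-9 J / 4.850 × 10^-26 J = 3.18 × 10^16.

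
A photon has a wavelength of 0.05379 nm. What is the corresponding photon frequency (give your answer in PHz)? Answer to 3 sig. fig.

(c = 2.99792458·10^8 m/s.)
First convert: λ = 0.05379 nm = 5.379·10^-11 m.
For a photon f = c/λ, so f = 5.573·10^18 Hz.
Converting to PHz: f = 5573 PHz ≈ 5570 PHz.

5570 PHz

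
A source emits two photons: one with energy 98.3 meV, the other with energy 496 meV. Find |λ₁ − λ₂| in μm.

10.1 μm

Using λ = hc/E: λ₁ = 1.261·10^-5 m, λ₂ = 2.500·10^-6 m.
|Δλ| = |1.261·10^-5 − 2.500·10^-6| = 1.01·10^-5 m = 10.1 μm.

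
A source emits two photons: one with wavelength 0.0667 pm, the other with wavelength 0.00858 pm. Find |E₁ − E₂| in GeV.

0.126 GeV

Using E = hc/λ: E₁ = 2.978 × 10^-12 J, E₂ = 2.315 × 10^-11 J.
|ΔE| = |2.978 × 10^-12 − 2.315 × 10^-11| = 2.02 × 10^-11 J = 0.126 GeV.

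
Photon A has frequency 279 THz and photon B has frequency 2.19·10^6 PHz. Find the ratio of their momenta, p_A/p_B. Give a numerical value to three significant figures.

1.27·10^-7

p_A = 6.167·10^-28 kg·m/s (from frequency = 279 THz, via p = hf/c).
p_B = 4.840·10^-21 kg·m/s (from frequency = 2.19·10^6 PHz, via p = hf/c).
Ratio = 6.167·10^-28 / 4.840·10^-21 = 1.27·10^-7.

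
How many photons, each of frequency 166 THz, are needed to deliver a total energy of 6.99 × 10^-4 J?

Per-photon energy: E = 1.100 × 10^-19 J (from frequency = 166 THz).
N = E_total / E_photon = 6.99 × 10^-4 J / 1.100 × 10^-19 J = 6.35 × 10^15.

6.35 × 10^15 photons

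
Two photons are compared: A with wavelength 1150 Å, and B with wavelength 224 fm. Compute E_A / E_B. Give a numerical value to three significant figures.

1.95e-6

E_A = 1.727e-18 J (from wavelength = 1150 Å, via E = hc/λ).
E_B = 8.868e-13 J (from wavelength = 224 fm, via E = hc/λ).
Ratio = 1.727e-18 / 8.868e-13 = 1.95e-6.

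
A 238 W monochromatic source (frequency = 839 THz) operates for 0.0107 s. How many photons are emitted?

Total energy: E_total = P·t = 238 × 0.0107 = 2.547 J.
Per-photon energy: E = 5.559 × 10^-19 J.
N = E_total / E_photon = 4.58 × 10^18.

4.58 × 10^18 photons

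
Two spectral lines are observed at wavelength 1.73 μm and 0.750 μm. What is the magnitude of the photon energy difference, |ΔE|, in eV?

0.936 eV

Using E = hc/λ: E₁ = 1.148 × 10^-19 J, E₂ = 2.649 × 10^-19 J.
|ΔE| = |1.148 × 10^-19 − 2.649 × 10^-19| = 1.50 × 10^-19 J = 0.936 eV.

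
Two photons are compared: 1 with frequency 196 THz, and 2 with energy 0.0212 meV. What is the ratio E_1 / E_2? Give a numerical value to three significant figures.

3.82·10^4

E_1 = 1.299·10^-19 J (from frequency = 196 THz, via E = hf).
E_2 = 3.397·10^-24 J (from energy = 0.0212 meV, via E given directly).
Ratio = 1.299·10^-19 / 3.397·10^-24 = 3.82·10^4.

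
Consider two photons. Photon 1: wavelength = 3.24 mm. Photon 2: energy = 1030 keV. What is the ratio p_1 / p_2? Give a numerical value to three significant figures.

3.72e-10

p_1 = 2.045e-31 kg·m/s (from wavelength = 3.24 mm, via p = h/λ).
p_2 = 5.505e-22 kg·m/s (from energy = 1030 keV, via p = E/c).
Ratio = 2.045e-31 / 5.505e-22 = 3.72e-10.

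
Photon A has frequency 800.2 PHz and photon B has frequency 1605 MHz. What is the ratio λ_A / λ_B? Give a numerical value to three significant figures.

λ_A = 3.746 × 10^-10 m (from frequency = 800.2 PHz, via λ = c/f).
λ_B = 0.1868 m (from frequency = 1605 MHz, via λ = c/f).
Ratio = 3.746 × 10^-10 / 0.1868 = 2.01 × 10^-9.

2.01 × 10^-9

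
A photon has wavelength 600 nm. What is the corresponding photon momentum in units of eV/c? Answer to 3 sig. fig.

2.07 eV/c

Use h = 6.62607015e-34 J·s, c = 2.99792458e8 m/s, 1 eV = 1.602176634e-19 J.
In SI units: λ = 600 nm = 6.0e-7 m.
Apply p = h/λ: p = 1.104e-27 kg·m/s.
Converting to eV/c: p = 2.066 eV/c ≈ 2.07 eV/c.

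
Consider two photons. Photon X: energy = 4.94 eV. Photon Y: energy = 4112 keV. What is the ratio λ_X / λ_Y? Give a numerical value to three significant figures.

8.32e5

λ_X = 2.510e-7 m (from energy = 4.94 eV, via λ = hc/E).
λ_Y = 3.015e-13 m (from energy = 4112 keV, via λ = hc/E).
Ratio = 2.510e-7 / 3.015e-13 = 8.32e5.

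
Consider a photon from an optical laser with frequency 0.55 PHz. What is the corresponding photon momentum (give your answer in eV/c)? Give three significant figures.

Use h = 6.62607015 × 10^-34 J·s, c = 2.99792458 × 10^8 m/s, 1 eV = 1.602176634 × 10^-19 J.
In SI units: f = 0.55 PHz = 5.5 × 10^14 Hz.
The photon relation is p = hf/c, giving p = 1.216 × 10^-27 kg·m/s.
Converting to eV/c: p = 2.275 eV/c ≈ 2.27 eV/c.

2.27 eV/c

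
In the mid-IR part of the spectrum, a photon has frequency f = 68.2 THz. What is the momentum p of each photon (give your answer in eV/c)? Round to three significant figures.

0.282 eV/c

(h = 6.62607015e-34 J·s, c = 2.99792458e8 m/s, 1 eV = 1.602176634e-19 J.)
Convert to SI: f = 68.2 THz = 6.82e13 Hz.
Since p = hf/c for a photon, p = 1.507e-28 kg·m/s.
Converting to eV/c: p = 0.2821 eV/c ≈ 0.282 eV/c.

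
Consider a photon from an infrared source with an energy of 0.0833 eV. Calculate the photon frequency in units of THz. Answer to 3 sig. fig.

20.1 THz

(h = 6.62607015 × 10^-34 J·s, 1 eV = 1.602176634 × 10^-19 J.)
First convert: E = 0.0833 eV = 1.3346 × 10^-20 J.
The photon relation is f = E/h, giving f = 2.014 × 10^13 Hz.
Converting to THz: f = 20.14 THz ≈ 20.1 THz.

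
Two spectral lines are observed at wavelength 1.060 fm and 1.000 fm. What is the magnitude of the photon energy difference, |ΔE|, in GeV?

Using E = hc/λ: E₁ = 1.8740 × 10^-10 J, E₂ = 1.9864 × 10^-10 J.
|ΔE| = |1.8740 × 10^-10 − 1.9864 × 10^-10| = 1.12 × 10^-11 J = 0.0702 GeV.

0.0702 GeV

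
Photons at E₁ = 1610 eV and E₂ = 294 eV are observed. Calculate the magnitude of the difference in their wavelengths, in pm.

Using λ = hc/E: λ₁ = 7.701 × 10^-10 m, λ₂ = 4.217 × 10^-9 m.
|Δλ| = |7.701 × 10^-10 − 4.217 × 10^-9| = 3.45 × 10^-9 m = 3450 pm.

3450 pm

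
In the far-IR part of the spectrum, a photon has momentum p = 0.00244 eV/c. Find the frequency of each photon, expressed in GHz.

590 GHz

Convert to SI: p = 0.00244 eV/c = 1.3040e-30 kg·m/s.
Since f = pc/h for a photon, f = 5.900e11 Hz.
Converting to GHz: f = 590.0 GHz ≈ 590 GHz.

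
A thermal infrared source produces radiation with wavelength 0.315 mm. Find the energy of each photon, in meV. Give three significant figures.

In SI units: λ = 0.315 mm = 3.15 × 10^-4 m.
For a photon E = hc/λ, so E = 6.306 × 10^-22 J.
Converting to meV: E = 3.936 meV ≈ 3.94 meV.

3.94 meV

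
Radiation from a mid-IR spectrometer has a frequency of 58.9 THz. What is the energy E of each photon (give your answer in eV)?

0.244 eV

First convert: f = 58.9 THz = 5.89e13 Hz.
Apply E = hf: E = 3.903e-20 J.
Converting to eV: E = 0.2436 eV ≈ 0.244 eV.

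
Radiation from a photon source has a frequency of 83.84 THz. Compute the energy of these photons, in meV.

Use h = 6.62607015 × 10^-34 J·s, 1 eV = 1.602176634 × 10^-19 J.
Convert to SI: f = 83.84 THz = 8.384 × 10^13 Hz.
Apply E = hf: E = 5.555 × 10^-20 J.
Converting to meV: E = 346.7 meV ≈ 347 meV.

347 meV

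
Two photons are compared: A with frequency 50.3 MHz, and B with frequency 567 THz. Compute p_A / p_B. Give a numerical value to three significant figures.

p_A = 1.112e-34 kg·m/s (from frequency = 50.3 MHz, via p = hf/c).
p_B = 1.253e-27 kg·m/s (from frequency = 567 THz, via p = hf/c).
Ratio = 1.112e-34 / 1.253e-27 = 8.87e-8.

8.87e-8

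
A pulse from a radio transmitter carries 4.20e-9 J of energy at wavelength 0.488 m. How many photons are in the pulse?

Per-photon energy: E = 4.071e-25 J (from wavelength = 0.488 m).
N = E_total / E_photon = 4.20e-9 J / 4.071e-25 J = 1.03e16.

1.03e16 photons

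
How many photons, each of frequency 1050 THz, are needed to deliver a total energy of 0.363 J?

Per-photon energy: E = 6.957 × 10^-19 J (from frequency = 1050 THz).
N = E_total / E_photon = 0.363 J / 6.957 × 10^-19 J = 5.22 × 10^17.

5.22 × 10^17 photons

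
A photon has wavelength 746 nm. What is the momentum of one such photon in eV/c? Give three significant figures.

(h = 6.62607015e-34 J·s, c = 2.99792458e8 m/s, 1 eV = 1.602176634e-19 J.)
Convert to SI: λ = 746 nm = 7.46e-7 m.
For a photon p = h/λ, so p = 8.882e-28 kg·m/s.
Converting to eV/c: p = 1.662 eV/c ≈ 1.66 eV/c.

1.66 eV/c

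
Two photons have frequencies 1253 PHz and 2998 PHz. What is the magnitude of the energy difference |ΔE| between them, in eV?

Using E = hf: E₁ = 8.3025e-16 J, E₂ = 1.9865e-15 J.
|ΔE| = |8.3025e-16 − 1.9865e-15| = 1.16e-15 J = 7220 eV.

7220 eV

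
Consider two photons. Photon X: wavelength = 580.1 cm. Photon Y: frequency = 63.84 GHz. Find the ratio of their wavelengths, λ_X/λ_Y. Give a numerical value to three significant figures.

1240

λ_X = 5.801 m (from wavelength = 580.1 cm, via λ given directly).
λ_Y = 0.004696 m (from frequency = 63.84 GHz, via λ = c/f).
Ratio = 5.801 / 0.004696 = 1240.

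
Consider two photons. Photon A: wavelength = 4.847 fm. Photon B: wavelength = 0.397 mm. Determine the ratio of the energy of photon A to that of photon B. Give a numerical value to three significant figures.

8.19 × 10^10

E_A = 4.098 × 10^-11 J (from wavelength = 4.847 fm, via E = hc/λ).
E_B = 5.004 × 10^-22 J (from wavelength = 0.397 mm, via E = hc/λ).
Ratio = 4.098 × 10^-11 / 5.004 × 10^-22 = 8.19 × 10^10.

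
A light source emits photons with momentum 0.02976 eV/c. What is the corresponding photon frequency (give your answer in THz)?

7.20 THz

Take h = 6.62607015e-34 J·s, c = 2.99792458e8 m/s, 1 eV = 1.602176634e-19 J.
First convert: p = 0.02976 eV/c = 1.5905e-29 kg·m/s.
Since f = pc/h for a photon, f = 7.196e12 Hz.
Converting to THz: f = 7.196 THz ≈ 7.20 THz.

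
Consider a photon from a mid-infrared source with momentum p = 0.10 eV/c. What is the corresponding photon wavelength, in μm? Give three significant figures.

12.4 μm

(h = 6.62607015 × 10^-34 J·s, c = 2.99792458 × 10^8 m/s, 1 eV = 1.602176634 × 10^-19 J.)
Convert to SI: p = 0.10 eV/c = 5.3443 × 10^-29 kg·m/s.
For a photon λ = h/p, so λ = 1.240 × 10^-5 m.
Converting to μm: λ = 12.40 μm ≈ 12.4 μm.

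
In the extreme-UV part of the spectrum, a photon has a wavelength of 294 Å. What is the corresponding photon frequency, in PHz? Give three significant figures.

Use c = 2.99792458 × 10^8 m/s.
Convert to SI: λ = 294 Å = 2.94 × 10^-8 m.
Since f = c/λ for a photon, f = 1.020 × 10^16 Hz.
Converting to PHz: f = 10.20 PHz ≈ 10.2 PHz.

10.2 PHz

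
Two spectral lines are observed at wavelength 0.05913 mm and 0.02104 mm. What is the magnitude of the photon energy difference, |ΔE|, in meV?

Using E = hc/λ: E₁ = 3.3595·10^-21 J, E₂ = 9.4413·10^-21 J.
|ΔE| = |3.3595·10^-21 − 9.4413·10^-21| = 6.08·10^-21 J = 38.0 meV.

38.0 meV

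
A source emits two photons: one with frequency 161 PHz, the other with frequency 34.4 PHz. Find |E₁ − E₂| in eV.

Using E = hf: E₁ = 1.067 × 10^-16 J, E₂ = 2.279 × 10^-17 J.
|ΔE| = |1.067 × 10^-16 − 2.279 × 10^-17| = 8.39 × 10^-17 J = 524 eV.

524 eV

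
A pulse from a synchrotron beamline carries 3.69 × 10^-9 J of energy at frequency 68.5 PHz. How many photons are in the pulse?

Per-photon energy: E = 4.539 × 10^-17 J (from frequency = 68.5 PHz).
N = E_total / E_photon = 3.69 × 10^-9 J / 4.539 × 10^-17 J = 8.13 × 10^7.

8.13 × 10^7 photons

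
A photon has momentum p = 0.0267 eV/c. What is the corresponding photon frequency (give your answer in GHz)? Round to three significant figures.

(h = 6.62607015 × 10^-34 J·s, c = 2.99792458 × 10^8 m/s, 1 eV = 1.602176634 × 10^-19 J.)
First convert: p = 0.0267 eV/c = 1.4269 × 10^-29 kg·m/s.
The photon relation is f = pc/h, giving f = 6.456 × 10^12 Hz.
Converting to GHz: f = 6456 GHz ≈ 6460 GHz.

6460 GHz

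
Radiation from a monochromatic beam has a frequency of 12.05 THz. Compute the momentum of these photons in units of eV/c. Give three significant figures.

Use h = 6.62607015e-34 J·s, c = 2.99792458e8 m/s, 1 eV = 1.602176634e-19 J.
Convert to SI: f = 12.05 THz = 1.205e13 Hz.
For a photon p = hf/c, so p = 2.663e-29 kg·m/s.
Converting to eV/c: p = 0.04983 eV/c ≈ 0.0498 eV/c.

0.0498 eV/c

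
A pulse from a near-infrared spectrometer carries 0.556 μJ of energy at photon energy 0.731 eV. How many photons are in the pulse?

Per-photon energy: E = 1.171·10^-19 J (from energy = 0.731 eV).
N = E_total / E_photon = 5.56·10^-7 J / 1.171·10^-19 J = 4.75·10^12.

4.75·10^12 photons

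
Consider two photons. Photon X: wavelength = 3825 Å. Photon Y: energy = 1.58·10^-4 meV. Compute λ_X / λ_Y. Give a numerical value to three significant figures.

4.87·10^-8

λ_X = 3.825·10^-7 m (from wavelength = 3825 Å, via λ given directly).
λ_Y = 7.847 m (from energy = 1.58·10^-4 meV, via λ = hc/E).
Ratio = 3.825·10^-7 / 7.847 = 4.87·10^-8.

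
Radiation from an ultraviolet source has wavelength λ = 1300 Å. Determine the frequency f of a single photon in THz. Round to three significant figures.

First convert: λ = 1300 Å = 1.30e-7 m.
Since f = c/λ for a photon, f = 2.306e15 Hz.
Converting to THz: f = 2306 THz ≈ 2310 THz.

2310 THz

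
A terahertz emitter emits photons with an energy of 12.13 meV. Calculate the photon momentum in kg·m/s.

In SI units: E = 12.13 meV = 1.9434e-21 J.
For a photon p = E/c, so p = 6.483e-30 kg·m/s.
So p ≈ 6.48e-30 kg·m/s.

6.48e-30 kg·m/s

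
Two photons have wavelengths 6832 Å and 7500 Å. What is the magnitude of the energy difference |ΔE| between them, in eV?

Using E = hc/λ: E₁ = 2.9076 × 10^-19 J, E₂ = 2.6486 × 10^-19 J.
|ΔE| = |2.9076 × 10^-19 − 2.6486 × 10^-19| = 2.59 × 10^-20 J = 0.162 eV.

0.162 eV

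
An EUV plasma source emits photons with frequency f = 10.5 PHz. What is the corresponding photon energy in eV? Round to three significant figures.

First convert: f = 10.5 PHz = 1.05e16 Hz.
Since E = hf for a photon, E = 6.957e-18 J.
Converting to eV: E = 43.42 eV ≈ 43.4 eV.

43.4 eV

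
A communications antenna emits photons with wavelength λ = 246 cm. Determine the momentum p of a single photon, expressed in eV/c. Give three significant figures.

Take h = 6.62607015e-34 J·s, c = 2.99792458e8 m/s, 1 eV = 1.602176634e-19 J.
Convert to SI: λ = 246 cm = 2.46 m.
Apply p = h/λ: p = 2.694e-34 kg·m/s.
Converting to eV/c: p = 5.040e-7 eV/c ≈ 5.04e-7 eV/c.

5.04e-7 eV/c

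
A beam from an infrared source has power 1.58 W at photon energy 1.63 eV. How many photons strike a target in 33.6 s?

Total energy: E_total = P·t = 1.58 × 33.6 = 53.09 J.
Per-photon energy: E = 2.612e-19 J.
N = E_total / E_photon = 2.03e20.

2.03e20 photons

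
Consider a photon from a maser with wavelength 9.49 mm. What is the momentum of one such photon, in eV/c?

Convert to SI: λ = 9.49 mm = 0.00949 m.
Since p = h/λ for a photon, p = 6.982 × 10^-32 kg·m/s.
Converting to eV/c: p = 1.306 × 10^-4 eV/c ≈ 1.31 × 10^-4 eV/c.

1.31 × 10^-4 eV/c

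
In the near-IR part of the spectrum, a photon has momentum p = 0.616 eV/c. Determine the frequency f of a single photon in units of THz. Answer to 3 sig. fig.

149 THz

(h = 6.62607015·10^-34 J·s, c = 2.99792458·10^8 m/s, 1 eV = 1.602176634·10^-19 J.)
First convert: p = 0.616 eV/c = 3.2921·10^-28 kg·m/s.
Since f = pc/h for a photon, f = 1.489·10^14 Hz.
Converting to THz: f = 148.9 THz ≈ 149 THz.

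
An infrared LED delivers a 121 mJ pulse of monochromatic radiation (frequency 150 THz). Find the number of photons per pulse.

1.22 × 10^18 photons

Per-photon energy: E = 9.939 × 10^-20 J (from frequency = 150 THz).
N = E_total / E_photon = 0.121 J / 9.939 × 10^-20 J = 1.22 × 10^18.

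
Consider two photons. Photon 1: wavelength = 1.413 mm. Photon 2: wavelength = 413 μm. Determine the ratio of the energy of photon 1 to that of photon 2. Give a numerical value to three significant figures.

0.292

E_1 = 1.406 × 10^-22 J (from wavelength = 1.413 mm, via E = hc/λ).
E_2 = 4.810 × 10^-22 J (from wavelength = 413 μm, via E = hc/λ).
Ratio = 1.406 × 10^-22 / 4.810 × 10^-22 = 0.292.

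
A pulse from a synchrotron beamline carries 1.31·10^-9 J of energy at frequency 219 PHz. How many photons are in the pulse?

9.03·10^6 photons

Per-photon energy: E = 1.451·10^-16 J (from frequency = 219 PHz).
N = E_total / E_photon = 1.31·10^-9 J / 1.451·10^-16 J = 9.03·10^6.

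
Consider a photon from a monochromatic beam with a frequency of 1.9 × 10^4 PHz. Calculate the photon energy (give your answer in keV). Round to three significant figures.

In SI units: f = 1.9 × 10^4 PHz = 1.9 × 10^19 Hz.
The photon relation is E = hf, giving E = 1.259 × 10^-14 J.
Converting to keV: E = 78.58 keV ≈ 78.6 keV.

78.6 keV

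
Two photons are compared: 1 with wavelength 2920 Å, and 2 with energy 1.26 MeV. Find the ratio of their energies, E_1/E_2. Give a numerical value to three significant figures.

E_1 = 6.803e-19 J (from wavelength = 2920 Å, via E = hc/λ).
E_2 = 2.019e-13 J (from energy = 1.26 MeV, via E given directly).
Ratio = 6.803e-19 / 2.019e-13 = 3.37e-6.

3.37e-6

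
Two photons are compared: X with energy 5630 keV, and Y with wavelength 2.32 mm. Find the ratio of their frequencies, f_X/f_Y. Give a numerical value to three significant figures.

f_X = 1.361·10^21 Hz (from energy = 5630 keV, via f = E/h).
f_Y = 1.292·10^11 Hz (from wavelength = 2.32 mm, via f = c/λ).
Ratio = 1.361·10^21 / 1.292·10^11 = 1.05·10^10.

1.05·10^10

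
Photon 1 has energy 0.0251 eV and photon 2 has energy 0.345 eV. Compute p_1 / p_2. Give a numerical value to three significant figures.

0.0728

p_1 = 1.341 × 10^-29 kg·m/s (from energy = 0.0251 eV, via p = E/c).
p_2 = 1.844 × 10^-28 kg·m/s (from energy = 0.345 eV, via p = E/c).
Ratio = 1.341 × 10^-29 / 1.844 × 10^-28 = 0.0728.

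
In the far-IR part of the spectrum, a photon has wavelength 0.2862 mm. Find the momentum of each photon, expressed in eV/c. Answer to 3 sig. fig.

Take h = 6.62607015 × 10^-34 J·s, c = 2.99792458 × 10^8 m/s, 1 eV = 1.602176634 × 10^-19 J.
First convert: λ = 0.2862 mm = 2.862 × 10^-4 m.
Apply p = h/λ: p = 2.315 × 10^-30 kg·m/s.
Converting to eV/c: p = 0.004332 eV/c ≈ 4.33 × 10^-3 eV/c.

4.33 × 10^-3 eV/c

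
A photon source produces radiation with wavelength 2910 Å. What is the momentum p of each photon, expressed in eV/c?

4.26 eV/c

(h = 6.62607015·10^-34 J·s, c = 2.99792458·10^8 m/s, 1 eV = 1.602176634·10^-19 J.)
Convert to SI: λ = 2910 Å = 2.91·10^-7 m.
Since p = h/λ for a photon, p = 2.277·10^-27 kg·m/s.
Converting to eV/c: p = 4.261 eV/c ≈ 4.26 eV/c.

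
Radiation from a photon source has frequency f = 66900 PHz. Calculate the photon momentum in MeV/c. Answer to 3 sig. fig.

Use h = 6.62607015 × 10^-34 J·s, c = 2.99792458 × 10^8 m/s, 1 eV = 1.602176634 × 10^-19 J.
First convert: f = 66900 PHz = 6.69 × 10^19 Hz.
The photon relation is p = hf/c, giving p = 1.479 × 10^-22 kg·m/s.
Converting to MeV/c: p = 0.2767 MeV/c ≈ 0.277 MeV/c.

0.277 MeV/c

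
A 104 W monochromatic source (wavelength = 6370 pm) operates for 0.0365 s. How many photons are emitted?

Total energy: E_total = P·t = 104 × 0.0365 = 3.796 J.
Per-photon energy: E = 3.118e-17 J.
N = E_total / E_photon = 1.22e17.

1.22e17 photons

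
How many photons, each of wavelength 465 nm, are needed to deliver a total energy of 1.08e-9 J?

Per-photon energy: E = 4.272e-19 J (from wavelength = 465 nm).
N = E_total / E_photon = 1.08e-9 J / 4.272e-19 J = 2.53e9.

2.53e9 photons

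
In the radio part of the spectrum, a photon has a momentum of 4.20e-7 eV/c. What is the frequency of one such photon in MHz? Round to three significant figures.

(h = 6.62607015e-34 J·s, c = 2.99792458e8 m/s, 1 eV = 1.602176634e-19 J.)
Convert to SI: p = 4.20e-7 eV/c = 2.2446e-34 kg·m/s.
For a photon f = pc/h, so f = 1.016e8 Hz.
Converting to MHz: f = 101.6 MHz ≈ 102 MHz.

102 MHz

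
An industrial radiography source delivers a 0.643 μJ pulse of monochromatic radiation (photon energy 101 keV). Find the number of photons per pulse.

3.97 × 10^7 photons

Per-photon energy: E = 1.618 × 10^-14 J (from energy = 101 keV).
N = E_total / E_photon = 6.43 × 10^-7 J / 1.618 × 10^-14 J = 3.97 × 10^7.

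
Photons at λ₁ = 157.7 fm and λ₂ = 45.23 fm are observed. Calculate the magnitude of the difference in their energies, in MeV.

Using E = hc/λ: E₁ = 1.2596e-12 J, E₂ = 4.3919e-12 J.
|ΔE| = |1.2596e-12 − 4.3919e-12| = 3.13e-12 J = 19.5 MeV.

19.5 MeV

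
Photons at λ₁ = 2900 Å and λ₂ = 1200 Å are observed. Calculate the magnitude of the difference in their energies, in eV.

Using E = hc/λ: E₁ = 6.850e-19 J, E₂ = 1.655e-18 J.
|ΔE| = |6.850e-19 − 1.655e-18| = 9.70e-19 J = 6.06 eV.

6.06 eV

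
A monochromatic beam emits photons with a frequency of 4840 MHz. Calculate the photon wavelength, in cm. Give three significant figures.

Take c = 2.99792458·10^8 m/s.
In SI units: f = 4840 MHz = 4.84·10^9 Hz.
The photon relation is λ = c/f, giving λ = 0.06194 m.
Converting to cm: λ = 6.194 cm ≈ 6.19 cm.

6.19 cm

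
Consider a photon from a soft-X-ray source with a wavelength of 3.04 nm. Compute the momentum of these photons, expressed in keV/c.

0.408 keV/c

In SI units: λ = 3.04 nm = 3.04e-9 m.
Apply p = h/λ: p = 2.180e-25 kg·m/s.
Converting to keV/c: p = 0.4078 keV/c ≈ 0.408 keV/c.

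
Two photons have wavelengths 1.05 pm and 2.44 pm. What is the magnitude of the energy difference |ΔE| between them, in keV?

Using E = hc/λ: E₁ = 1.892 × 10^-13 J, E₂ = 8.141 × 10^-14 J.
|ΔE| = |1.892 × 10^-13 − 8.141 × 10^-14| = 1.08 × 10^-13 J = 673 keV.

673 keV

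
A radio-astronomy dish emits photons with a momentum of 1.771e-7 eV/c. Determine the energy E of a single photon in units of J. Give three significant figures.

(c = 2.99792458e8 m/s, 1 eV = 1.602176634e-19 J.)
In SI units: p = 1.771e-7 eV/c = 9.4647e-35 kg·m/s.
Since E = pc for a photon, E = 2.837e-26 J.
So E ≈ 2.84e-26 J.

2.84e-26 J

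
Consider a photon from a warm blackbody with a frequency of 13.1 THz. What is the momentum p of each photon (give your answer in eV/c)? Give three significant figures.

0.0542 eV/c

(h = 6.62607015e-34 J·s, c = 2.99792458e8 m/s, 1 eV = 1.602176634e-19 J.)
In SI units: f = 13.1 THz = 1.31e13 Hz.
The photon relation is p = hf/c, giving p = 2.895e-29 kg·m/s.
Converting to eV/c: p = 0.05418 eV/c ≈ 0.0542 eV/c.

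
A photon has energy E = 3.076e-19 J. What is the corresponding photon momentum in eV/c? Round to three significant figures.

1.92 eV/c

The photon relation is p = E/c, giving p = 1.026e-27 kg·m/s.
Converting to eV/c: p = 1.920 eV/c ≈ 1.92 eV/c.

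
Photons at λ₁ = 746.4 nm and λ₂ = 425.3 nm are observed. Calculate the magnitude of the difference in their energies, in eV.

Using E = hc/λ: E₁ = 2.6614e-19 J, E₂ = 4.6707e-19 J.
|ΔE| = |2.6614e-19 − 4.6707e-19| = 2.01e-19 J = 1.25 eV.

1.25 eV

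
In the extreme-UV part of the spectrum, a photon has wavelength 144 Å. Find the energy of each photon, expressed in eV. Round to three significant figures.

86.1 eV

In SI units: λ = 144 Å = 1.44 × 10^-8 m.
The photon relation is E = hc/λ, giving E = 1.379 × 10^-17 J.
Converting to eV: E = 86.10 eV ≈ 86.1 eV.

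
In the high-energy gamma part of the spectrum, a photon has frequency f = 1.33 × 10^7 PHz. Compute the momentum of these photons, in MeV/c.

55.0 MeV/c

First convert: f = 1.33 × 10^7 PHz = 1.33 × 10^22 Hz.
Apply p = hf/c: p = 2.940 × 10^-20 kg·m/s.
Converting to MeV/c: p = 55.00 MeV/c ≈ 55.0 MeV/c.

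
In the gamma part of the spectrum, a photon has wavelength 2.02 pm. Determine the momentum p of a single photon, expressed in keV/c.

614 keV/c

(h = 6.62607015e-34 J·s, c = 2.99792458e8 m/s, 1 eV = 1.602176634e-19 J.)
First convert: λ = 2.02 pm = 2.02e-12 m.
Apply p = h/λ: p = 3.280e-22 kg·m/s.
Converting to keV/c: p = 613.8 keV/c ≈ 614 keV/c.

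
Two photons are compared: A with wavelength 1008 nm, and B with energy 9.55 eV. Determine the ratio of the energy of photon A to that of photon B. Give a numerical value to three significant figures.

E_A = 1.971·10^-19 J (from wavelength = 1008 nm, via E = hc/λ).
E_B = 1.530·10^-18 J (from energy = 9.55 eV, via E given directly).
Ratio = 1.971·10^-19 / 1.530·10^-18 = 0.129.

0.129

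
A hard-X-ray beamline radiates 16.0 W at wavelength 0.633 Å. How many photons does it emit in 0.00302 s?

1.54e13 photons

Total energy: E_total = P·t = 16.0 × 0.00302 = 0.04832 J.
Per-photon energy: E = 3.138e-15 J.
N = E_total / E_photon = 1.54e13.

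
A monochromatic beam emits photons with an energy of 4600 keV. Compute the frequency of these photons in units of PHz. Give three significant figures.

In SI units: E = 4600 keV = 7.3700·10^-13 J.
Apply f = E/h: f = 1.112·10^21 Hz.
Converting to PHz: f = 1.112·10^6 PHz ≈ 1.11·10^6 PHz.

1.11·10^6 PHz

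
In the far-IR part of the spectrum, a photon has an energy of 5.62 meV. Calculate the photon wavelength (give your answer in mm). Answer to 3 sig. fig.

0.221 mm

In SI units: E = 5.62 meV = 9.0042 × 10^-22 J.
Apply λ = hc/E: λ = 2.206 × 10^-4 m.
Converting to mm: λ = 0.2206 mm ≈ 0.221 mm.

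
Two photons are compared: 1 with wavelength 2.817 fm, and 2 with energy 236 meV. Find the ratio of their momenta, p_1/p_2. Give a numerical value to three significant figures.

1.86e9

p_1 = 2.352e-19 kg·m/s (from wavelength = 2.817 fm, via p = h/λ).
p_2 = 1.261e-28 kg·m/s (from energy = 236 meV, via p = E/c).
Ratio = 2.352e-19 / 1.261e-28 = 1.86e9.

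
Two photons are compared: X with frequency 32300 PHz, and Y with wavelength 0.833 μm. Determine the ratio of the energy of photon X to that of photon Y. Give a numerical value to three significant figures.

E_X = 2.140 × 10^-14 J (from frequency = 32300 PHz, via E = hf).
E_Y = 2.385 × 10^-19 J (from wavelength = 0.833 μm, via E = hc/λ).
Ratio = 2.140 × 10^-14 / 2.385 × 10^-19 = 8.97 × 10^4.

8.97 × 10^4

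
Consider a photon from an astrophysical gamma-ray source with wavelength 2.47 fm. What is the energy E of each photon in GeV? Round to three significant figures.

0.502 GeV

(h = 6.62607015e-34 J·s, c = 2.99792458e8 m/s, 1 eV = 1.602176634e-19 J.)
Convert to SI: λ = 2.47 fm = 2.47e-15 m.
The photon relation is E = hc/λ, giving E = 8.042e-11 J.
Converting to GeV: E = 0.5020 GeV ≈ 0.502 GeV.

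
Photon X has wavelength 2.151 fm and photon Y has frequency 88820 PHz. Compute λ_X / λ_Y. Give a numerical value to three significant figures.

6.37e-4

λ_X = 2.151e-15 m (from wavelength = 2.151 fm, via λ given directly).
λ_Y = 3.375e-12 m (from frequency = 88820 PHz, via λ = c/f).
Ratio = 2.151e-15 / 3.375e-12 = 6.37e-4.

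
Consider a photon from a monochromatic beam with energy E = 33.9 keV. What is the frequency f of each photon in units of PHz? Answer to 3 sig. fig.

First convert: E = 33.9 keV = 5.4314e-15 J.
The photon relation is f = E/h, giving f = 8.197e18 Hz.
Converting to PHz: f = 8197 PHz ≈ 8200 PHz.

8200 PHz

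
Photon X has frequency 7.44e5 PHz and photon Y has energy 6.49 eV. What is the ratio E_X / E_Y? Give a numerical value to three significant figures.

E_X = 4.930e-13 J (from frequency = 7.44e5 PHz, via E = hf).
E_Y = 1.040e-18 J (from energy = 6.49 eV, via E given directly).
Ratio = 4.930e-13 / 1.040e-18 = 4.74e5.

4.74e5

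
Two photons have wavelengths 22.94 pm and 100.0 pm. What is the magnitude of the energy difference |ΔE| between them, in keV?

Using E = hc/λ: E₁ = 8.6593e-15 J, E₂ = 1.9864e-15 J.
|ΔE| = |8.6593e-15 − 1.9864e-15| = 6.67e-15 J = 41.6 keV.

41.6 keV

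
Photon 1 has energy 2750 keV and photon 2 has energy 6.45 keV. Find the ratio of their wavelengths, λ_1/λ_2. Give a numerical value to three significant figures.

λ_1 = 4.509 × 10^-13 m (from energy = 2750 keV, via λ = hc/E).
λ_2 = 1.922 × 10^-10 m (from energy = 6.45 keV, via λ = hc/E).
Ratio = 4.509 × 10^-13 / 1.922 × 10^-10 = 2.35 × 10^-3.

2.35 × 10^-3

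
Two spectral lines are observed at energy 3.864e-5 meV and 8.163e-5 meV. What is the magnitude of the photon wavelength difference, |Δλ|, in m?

Using λ = hc/E: λ₁ = 32.087 m, λ₂ = 15.189 m.
|Δλ| = |32.087 − 15.189| = 16.9 m.

16.9 m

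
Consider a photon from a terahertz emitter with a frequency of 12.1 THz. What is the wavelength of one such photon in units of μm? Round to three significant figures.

24.8 μm

First convert: f = 12.1 THz = 1.21·10^13 Hz.
For a photon λ = c/f, so λ = 2.478·10^-5 m.
Converting to μm: λ = 24.78 μm ≈ 24.8 μm.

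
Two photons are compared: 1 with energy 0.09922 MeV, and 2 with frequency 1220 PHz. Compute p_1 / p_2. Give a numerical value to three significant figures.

19.7

p_1 = 5.303e-23 kg·m/s (from energy = 0.09922 MeV, via p = E/c).
p_2 = 2.696e-24 kg·m/s (from frequency = 1220 PHz, via p = hf/c).
Ratio = 5.303e-23 / 2.696e-24 = 19.7.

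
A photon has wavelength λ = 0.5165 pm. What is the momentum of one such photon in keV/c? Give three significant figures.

In SI units: λ = 0.5165 pm = 5.165e-13 m.
The photon relation is p = h/λ, giving p = 1.283e-21 kg·m/s.
Converting to keV/c: p = 2400 keV/c ≈ 2400 keV/c.

2400 keV/c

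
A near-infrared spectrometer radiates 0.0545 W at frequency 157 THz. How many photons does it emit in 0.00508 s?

2.66e15 photons

Total energy: E_total = P·t = 0.0545 × 0.00508 = 2.769e-4 J.
Per-photon energy: E = 1.040e-19 J.
N = E_total / E_photon = 2.66e15.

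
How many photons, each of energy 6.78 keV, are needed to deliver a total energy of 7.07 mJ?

6.51e12 photons

Per-photon energy: E = 1.086e-15 J (from energy = 6.78 keV).
N = E_total / E_photon = 0.00707 J / 1.086e-15 J = 6.51e12.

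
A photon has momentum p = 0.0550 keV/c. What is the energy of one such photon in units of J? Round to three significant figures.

Convert to SI: p = 0.0550 keV/c = 2.9394 × 10^-26 kg·m/s.
Apply E = pc: E = 8.812 × 10^-18 J.
So E ≈ 8.81 × 10^-18 J.

8.81 × 10^-18 J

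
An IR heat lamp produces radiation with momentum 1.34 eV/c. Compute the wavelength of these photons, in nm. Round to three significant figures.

(h = 6.62607015 × 10^-34 J·s, c = 2.99792458 × 10^8 m/s, 1 eV = 1.602176634 × 10^-19 J.)
First convert: p = 1.34 eV/c = 7.1613 × 10^-28 kg·m/s.
Apply λ = h/p: λ = 9.253 × 10^-7 m.
Converting to nm: λ = 925.3 nm ≈ 925 nm.

925 nm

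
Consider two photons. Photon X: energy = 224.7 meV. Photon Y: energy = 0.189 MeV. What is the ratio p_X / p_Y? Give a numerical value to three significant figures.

p_X = 1.201 × 10^-28 kg·m/s (from energy = 224.7 meV, via p = E/c).
p_Y = 1.010 × 10^-22 kg·m/s (from energy = 0.189 MeV, via p = E/c).
Ratio = 1.201 × 10^-28 / 1.010 × 10^-22 = 1.19 × 10^-6.

1.19 × 10^-6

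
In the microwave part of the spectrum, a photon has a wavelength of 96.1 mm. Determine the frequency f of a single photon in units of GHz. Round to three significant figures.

3.12 GHz

In SI units: λ = 96.1 mm = 0.0961 m.
For a photon f = c/λ, so f = 3.120e9 Hz.
Converting to GHz: f = 3.120 GHz ≈ 3.12 GHz.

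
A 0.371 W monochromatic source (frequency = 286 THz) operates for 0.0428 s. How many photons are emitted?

Total energy: E_total = P·t = 0.371 × 0.0428 = 0.01588 J.
Per-photon energy: E = 1.895e-19 J.
N = E_total / E_photon = 8.38e16.

8.38e16 photons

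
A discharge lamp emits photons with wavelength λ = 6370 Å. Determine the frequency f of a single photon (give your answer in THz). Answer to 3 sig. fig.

471 THz

(c = 2.99792458e8 m/s.)
Convert to SI: λ = 6370 Å = 6.37e-7 m.
Apply f = c/λ: f = 4.706e14 Hz.
Converting to THz: f = 470.6 THz ≈ 471 THz.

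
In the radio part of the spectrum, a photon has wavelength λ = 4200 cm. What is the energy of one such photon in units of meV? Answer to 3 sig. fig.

2.95e-5 meV

In SI units: λ = 4200 cm = 42 m.
For a photon E = hc/λ, so E = 4.730e-27 J.
Converting to meV: E = 2.952e-5 meV ≈ 2.95e-5 meV.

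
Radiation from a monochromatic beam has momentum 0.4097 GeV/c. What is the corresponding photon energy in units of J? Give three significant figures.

Convert to SI: p = 0.4097 GeV/c = 2.1896e-19 kg·m/s.
The photon relation is E = pc, giving E = 6.564e-11 J.
So E ≈ 6.56e-11 J.

6.56e-11 J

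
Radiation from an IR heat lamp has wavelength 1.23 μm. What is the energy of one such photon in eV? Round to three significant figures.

(h = 6.62607015e-34 J·s, c = 2.99792458e8 m/s, 1 eV = 1.602176634e-19 J.)
First convert: λ = 1.23 μm = 1.23e-6 m.
Since E = hc/λ for a photon, E = 1.615e-19 J.
Converting to eV: E = 1.008 eV ≈ 1.01 eV.

1.01 eV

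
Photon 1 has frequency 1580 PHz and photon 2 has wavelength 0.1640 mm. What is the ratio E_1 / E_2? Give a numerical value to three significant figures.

8.64 × 10^5

E_1 = 1.047 × 10^-15 J (from frequency = 1580 PHz, via E = hf).
E_2 = 1.211 × 10^-21 J (from wavelength = 0.1640 mm, via E = hc/λ).
Ratio = 1.047 × 10^-15 / 1.211 × 10^-21 = 8.64 × 10^5.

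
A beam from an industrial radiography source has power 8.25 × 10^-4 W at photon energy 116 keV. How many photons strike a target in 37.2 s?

1.65 × 10^12 photons

Total energy: E_total = P·t = 8.25 × 10^-4 × 37.2 = 0.03069 J.
Per-photon energy: E = 1.859 × 10^-14 J.
N = E_total / E_photon = 1.65 × 10^12.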